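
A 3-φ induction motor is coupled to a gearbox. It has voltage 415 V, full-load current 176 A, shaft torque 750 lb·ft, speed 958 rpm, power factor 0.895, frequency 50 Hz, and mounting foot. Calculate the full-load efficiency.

τ = 750 lb·ft × 1.356 = 1017 N·m
ω = 2π × 958/60 = 100.3 rad/s; P_out = τω = 1017 × 100.3 = 102005 W
P_in = √3·V_L·I_L·cosφ = 1.732 × 415 × 176 × 0.895 = 113222 W
η = P_out / P_in = 102005 / 113222 = 0.901 = 90.1%

90.1 %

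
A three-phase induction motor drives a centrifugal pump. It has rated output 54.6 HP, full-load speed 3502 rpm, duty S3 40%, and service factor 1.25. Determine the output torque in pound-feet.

P_out = 54.6 × 746 = 40732 W
ω = 2π × 3502/60 = 366.7 rad/s
τ = P_out/ω = 40732/366.7 = 111.1 N·m
In lb·ft: 111.1/1.356 = 81.9 lb·ft

81.9 lb·ft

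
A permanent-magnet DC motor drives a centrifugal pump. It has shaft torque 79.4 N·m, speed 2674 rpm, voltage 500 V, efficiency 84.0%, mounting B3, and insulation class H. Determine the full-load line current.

52.9 A

ω = 2π×2674/60 = 280 rad/s; P_out = τω = 79.4 × 280 = 22232 W
P_in = P_out / η = 22232 / 0.840 = 26467 W
I = P_in / V = 26467 / 500 = 52.9 A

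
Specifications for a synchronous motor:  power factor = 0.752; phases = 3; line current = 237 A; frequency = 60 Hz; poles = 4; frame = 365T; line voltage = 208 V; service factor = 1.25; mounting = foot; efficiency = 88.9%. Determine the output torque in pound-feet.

P_in = √3·V·I·cosφ = 1.732 × 208 × 237 × 0.752 = 64206 W
P_out = η·P_in = 0.889 × 64206 = 57079 W
n = n_s = 120×60/4 = 1800 rpm (synchronous)
ω = 2π×1800/60 = 188.5 rad/s
τ = P_out/ω = 57079/188.5 = 302.8 N·m
In lb·ft: 302.8/1.356 = 223 lb·ft

223 lb·ft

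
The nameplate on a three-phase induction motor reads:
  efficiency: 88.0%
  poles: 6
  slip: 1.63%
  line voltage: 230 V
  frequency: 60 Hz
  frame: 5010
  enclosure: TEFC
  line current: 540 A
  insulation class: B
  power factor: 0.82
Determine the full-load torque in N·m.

P_in = √3·V·I·cosφ = 1.732 × 230 × 540 × 0.82 = 176394 W
P_out = η·P_in = 0.88 × 176394 = 155227 W
n_s = 120×60/6 = 1200 rpm; n = 1200×(1−0.0163) = 1180 rpm
ω = 2π×1180/60 = 123.6 rad/s
τ = P_out/ω = 155227/123.6 = 1260 N·m

1260 N·m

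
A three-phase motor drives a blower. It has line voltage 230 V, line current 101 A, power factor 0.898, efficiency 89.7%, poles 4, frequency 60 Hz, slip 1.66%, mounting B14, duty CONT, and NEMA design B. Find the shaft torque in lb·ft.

P_in = √3·V·I·cosφ = 1.732 × 230 × 101 × 0.898 = 36130 W
P_out = η·P_in = 0.897 × 36130 = 32409 W
n_s = 120×60/4 = 1800 rpm; n = 1800×(1−0.0166) = 1770 rpm
ω = 2π×1770/60 = 185.4 rad/s
τ = P_out/ω = 32409/185.4 = 174.8 N·m
In lb·ft: 174.8/1.356 = 129 lb·ft

129 lb·ft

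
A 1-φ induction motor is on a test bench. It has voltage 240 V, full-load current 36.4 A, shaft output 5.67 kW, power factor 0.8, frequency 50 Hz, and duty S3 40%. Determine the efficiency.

P_out = 5.67 kW = 5670 W
P_in = V·I·cosφ = 240 × 36.4 × 0.8 = 6989 W
η = P_out / P_in = 5670 / 6989 = 0.811 = 81.1%

81.1 %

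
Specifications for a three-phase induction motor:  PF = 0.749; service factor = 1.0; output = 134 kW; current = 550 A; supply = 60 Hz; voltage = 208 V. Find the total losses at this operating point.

14400 W

P_in = √3·V·I·cosφ = 1.732×208×550×0.749 = 148407 W
P_out = 134000 W
Losses = P_in − P_out = 148407 − 134000 = 14407 W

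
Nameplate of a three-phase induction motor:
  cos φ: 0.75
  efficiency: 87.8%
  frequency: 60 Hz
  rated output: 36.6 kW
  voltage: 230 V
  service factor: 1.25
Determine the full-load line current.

P_out = 36.6 kW = 36600 W
P_in = P_out / η = 36600 / 0.878 = 41686 W
I_L = P_in / (√3·V_L·cosφ) = 41686 / (1.732 × 230 × 0.75) = 140 A

140 A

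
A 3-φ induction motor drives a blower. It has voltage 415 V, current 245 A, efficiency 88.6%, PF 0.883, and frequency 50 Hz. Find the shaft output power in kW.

P_in = √3·V·I·cosφ = 1.732 × 415 × 245 × 0.883 = 155497 W
P_out = η·P_in = 0.886 × 155497 = 137770 W

138 kW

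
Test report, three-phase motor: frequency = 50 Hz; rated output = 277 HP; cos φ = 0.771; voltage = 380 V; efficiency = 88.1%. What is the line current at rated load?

462 A

P_out = 277 × 746 = 206642 W
P_in = P_out / η = 206642 / 0.881 = 234554 W
I_L = P_in / (√3·V_L·cosφ) = 234554 / (1.732 × 380 × 0.771) = 462 A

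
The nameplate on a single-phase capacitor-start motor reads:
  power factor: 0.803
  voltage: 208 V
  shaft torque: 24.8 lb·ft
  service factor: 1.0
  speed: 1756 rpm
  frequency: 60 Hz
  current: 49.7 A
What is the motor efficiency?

74.5 %

τ = 24.8 lb·ft × 1.356 = 33.63 N·m
ω = 2π × 1756/60 = 183.9 rad/s; P_out = τω = 33.63 × 183.9 = 6185 W
P_in = V·I·cosφ = 208 × 49.7 × 0.803 = 8301 W
η = P_out / P_in = 6185 / 8301 = 0.745 = 74.5%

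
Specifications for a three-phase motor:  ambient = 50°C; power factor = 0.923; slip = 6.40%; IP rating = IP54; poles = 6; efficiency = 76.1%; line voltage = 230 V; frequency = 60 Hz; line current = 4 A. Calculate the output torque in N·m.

9.52 N·m

P_in = √3·V·I·cosφ = 1.732 × 230 × 4 × 0.923 = 1471 W
P_out = η·P_in = 0.761 × 1471 = 1119 W
n_s = 120×60/6 = 1200 rpm; n = 1200×(1−0.064) = 1123 rpm
ω = 2π×1123/60 = 117.6 rad/s
τ = P_out/ω = 1119/117.6 = 9.52 N·m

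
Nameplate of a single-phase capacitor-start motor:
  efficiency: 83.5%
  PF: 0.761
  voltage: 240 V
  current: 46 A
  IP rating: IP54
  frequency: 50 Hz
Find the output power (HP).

P_in = V·I·cosφ = 240 × 46 × 0.761 = 8401 W
P_out = η·P_in = 0.835 × 8401 = 7015 W
= 7015/746 = 9.4 HP

9.4 HP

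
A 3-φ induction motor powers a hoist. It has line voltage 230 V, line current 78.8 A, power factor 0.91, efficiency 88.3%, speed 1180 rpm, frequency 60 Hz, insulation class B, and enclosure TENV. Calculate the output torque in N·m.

204 N·m

P_in = √3·V·I·cosφ = 1.732 × 230 × 78.8 × 0.91 = 28566 W
P_out = η·P_in = 0.883 × 28566 = 25224 W
n = 1180 rpm
ω = 2π×1180/60 = 123.6 rad/s
τ = P_out/ω = 25224/123.6 = 204 N·m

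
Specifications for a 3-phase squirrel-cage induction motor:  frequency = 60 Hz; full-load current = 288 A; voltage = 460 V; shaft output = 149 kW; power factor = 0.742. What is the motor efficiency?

P_out = 149 kW = 149000 W
P_in = √3·V_L·I_L·cosφ = 1.732 × 460 × 288 × 0.742 = 170256 W
η = P_out / P_in = 149000 / 170256 = 0.875 = 87.5%

87.5 %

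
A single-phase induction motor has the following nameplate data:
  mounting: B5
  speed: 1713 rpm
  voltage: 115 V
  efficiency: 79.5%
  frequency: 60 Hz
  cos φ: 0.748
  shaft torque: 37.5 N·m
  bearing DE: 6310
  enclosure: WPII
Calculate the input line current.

ω = 2π×1713/60 = 179.4 rad/s; P_out = τω = 37.5 × 179.4 = 6728 W
P_in = P_out / η = 6728 / 0.795 = 8463 W
I = P_in / (V·cosφ) = 8463 / (115 × 0.748) = 98.4 A

98.4 A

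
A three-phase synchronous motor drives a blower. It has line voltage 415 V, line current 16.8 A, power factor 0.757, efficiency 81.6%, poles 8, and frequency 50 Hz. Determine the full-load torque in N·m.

95 N·m

P_in = √3·V·I·cosφ = 1.732 × 415 × 16.8 × 0.757 = 9141 W
P_out = η·P_in = 0.816 × 9141 = 7459 W
n = n_s = 120×50/8 = 750 rpm (synchronous)
ω = 2π×750/60 = 78.54 rad/s
τ = P_out/ω = 7459/78.54 = 95 N·m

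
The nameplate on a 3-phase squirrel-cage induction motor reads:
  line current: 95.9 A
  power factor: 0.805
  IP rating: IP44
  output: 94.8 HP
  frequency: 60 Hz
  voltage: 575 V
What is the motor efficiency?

P_out = 94.8 × 746 = 70721 W
P_in = √3·V_L·I_L·cosφ = 1.732 × 575 × 95.9 × 0.805 = 76883 W
η = P_out / P_in = 70721 / 76883 = 0.920 = 92.0%

92.0 %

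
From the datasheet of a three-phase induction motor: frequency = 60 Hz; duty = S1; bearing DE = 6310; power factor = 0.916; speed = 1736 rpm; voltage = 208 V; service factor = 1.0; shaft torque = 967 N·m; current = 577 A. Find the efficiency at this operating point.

ω = 2π × 1736/60 = 181.8 rad/s; P_out = τω = 967 × 181.8 = 175801 W
P_in = √3·V_L·I_L·cosφ = 1.732 × 208 × 577 × 0.916 = 190407 W
η = P_out / P_in = 175801 / 190407 = 0.923 = 92.3%

92.3 %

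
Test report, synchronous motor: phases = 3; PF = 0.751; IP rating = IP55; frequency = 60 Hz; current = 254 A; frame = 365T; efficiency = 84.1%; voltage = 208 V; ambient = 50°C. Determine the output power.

P_in = √3·V·I·cosφ = 1.732 × 208 × 254 × 0.751 = 68720 W
P_out = η·P_in = 0.841 × 68720 = 57794 W

57.8 kW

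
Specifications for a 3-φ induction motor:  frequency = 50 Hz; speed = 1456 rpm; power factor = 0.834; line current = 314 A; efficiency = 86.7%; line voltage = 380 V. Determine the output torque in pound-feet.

723 lb·ft

P_in = √3·V·I·cosφ = 1.732 × 380 × 314 × 0.834 = 172356 W
P_out = η·P_in = 0.867 × 172356 = 149433 W
n = 1456 rpm
ω = 2π×1456/60 = 152.5 rad/s
τ = P_out/ω = 149433/152.5 = 979.9 N·m
In lb·ft: 979.9/1.356 = 723 lb·ft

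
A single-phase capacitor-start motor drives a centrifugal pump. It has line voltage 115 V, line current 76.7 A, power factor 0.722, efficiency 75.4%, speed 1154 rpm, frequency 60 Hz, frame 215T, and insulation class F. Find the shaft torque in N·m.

P_in = V·I·cosφ = 115 × 76.7 × 0.722 = 6368 W
P_out = η·P_in = 0.754 × 6368 = 4801 W
n = 1154 rpm
ω = 2π×1154/60 = 120.8 rad/s
τ = P_out/ω = 4801/120.8 = 39.7 N·m

39.7 N·m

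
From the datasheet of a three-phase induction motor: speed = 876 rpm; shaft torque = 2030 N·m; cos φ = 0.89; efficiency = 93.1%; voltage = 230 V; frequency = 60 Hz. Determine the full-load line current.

564 A

ω = 2π×876/60 = 91.73 rad/s; P_out = τω = 2030 × 91.73 = 186212 W
P_in = P_out / η = 186212 / 0.931 = 200013 W
I_L = P_in / (√3·V_L·cosφ) = 200013 / (1.732 × 230 × 0.89) = 564 A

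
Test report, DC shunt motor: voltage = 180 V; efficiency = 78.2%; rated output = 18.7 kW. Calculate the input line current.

133 A

P_out = 18.7 kW = 18700 W
P_in = P_out / η = 18700 / 0.782 = 23913 W
I = P_in / V = 23913 / 180 = 133 A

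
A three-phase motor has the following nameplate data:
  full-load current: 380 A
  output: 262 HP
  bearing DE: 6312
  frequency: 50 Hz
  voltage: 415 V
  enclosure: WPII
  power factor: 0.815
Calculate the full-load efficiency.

P_out = 262 × 746 = 195452 W
P_in = √3·V_L·I_L·cosφ = 1.732 × 415 × 380 × 0.815 = 222606 W
η = P_out / P_in = 195452 / 222606 = 0.878 = 87.8%

87.8 %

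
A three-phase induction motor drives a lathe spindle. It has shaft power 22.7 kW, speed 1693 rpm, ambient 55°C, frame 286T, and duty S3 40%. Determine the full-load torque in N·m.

ω = 2π × 1693/60 = 177.3 rad/s
τ = P/ω = 22700/177.3 = 128 N·m

128 N·m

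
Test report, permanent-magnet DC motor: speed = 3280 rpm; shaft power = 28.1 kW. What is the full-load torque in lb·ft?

60.3 lb·ft

ω = 2π × 3280/60 = 343.5 rad/s
τ = P/ω = 28100/343.5 = 81.8 N·m
In lb·ft: 81.8/1.356 = 60.3 lb·ft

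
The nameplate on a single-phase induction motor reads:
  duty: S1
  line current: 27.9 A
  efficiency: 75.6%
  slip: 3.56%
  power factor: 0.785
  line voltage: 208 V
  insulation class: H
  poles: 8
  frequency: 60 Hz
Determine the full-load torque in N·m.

P_in = V·I·cosφ = 208 × 27.9 × 0.785 = 4556 W
P_out = η·P_in = 0.756 × 4556 = 3444 W
n_s = 120×60/8 = 900 rpm; n = 900×(1−0.0356) = 868 rpm
ω = 2π×868/60 = 90.9 rad/s
τ = P_out/ω = 3444/90.9 = 37.9 N·m

37.9 N·m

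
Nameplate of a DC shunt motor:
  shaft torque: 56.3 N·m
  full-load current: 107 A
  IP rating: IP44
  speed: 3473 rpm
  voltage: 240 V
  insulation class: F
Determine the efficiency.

ω = 2π × 3473/60 = 363.7 rad/s; P_out = τω = 56.3 × 363.7 = 20476 W
P_in = V·I = 240 × 107 = 25680 W
η = P_out / P_in = 20476 / 25680 = 0.797 = 79.7%

79.7 %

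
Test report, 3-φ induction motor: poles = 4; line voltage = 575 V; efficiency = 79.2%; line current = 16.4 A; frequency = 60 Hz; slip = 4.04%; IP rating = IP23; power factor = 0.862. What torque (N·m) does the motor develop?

P_in = √3·V·I·cosφ = 1.732 × 575 × 16.4 × 0.862 = 14079 W
P_out = η·P_in = 0.792 × 14079 = 11151 W
n_s = 120×60/4 = 1800 rpm; n = 1800×(1−0.0404) = 1727 rpm
ω = 2π×1727/60 = 180.9 rad/s
τ = P_out/ω = 11151/180.9 = 61.6 N·m

61.6 N·m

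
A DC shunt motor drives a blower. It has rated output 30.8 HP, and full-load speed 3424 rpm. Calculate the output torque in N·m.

P_out = 30.8 × 746 = 22977 W
ω = 2π × 3424/60 = 358.6 rad/s
τ = P_out/ω = 22977/358.6 = 64.1 N·m

64.1 N·m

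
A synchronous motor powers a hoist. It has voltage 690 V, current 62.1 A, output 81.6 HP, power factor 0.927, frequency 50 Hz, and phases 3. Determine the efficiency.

88.5 %

P_out = 81.6 × 746 = 60874 W
P_in = √3·V_L·I_L·cosφ = 1.732 × 690 × 62.1 × 0.927 = 68797 W
η = P_out / P_in = 60874 / 68797 = 0.885 = 88.5%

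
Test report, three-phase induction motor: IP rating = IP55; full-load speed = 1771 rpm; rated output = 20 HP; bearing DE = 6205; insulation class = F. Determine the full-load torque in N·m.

P_out = 20 × 746 = 14920 W
ω = 2π × 1771/60 = 185.5 rad/s
τ = P_out/ω = 14920/185.5 = 80.4 N·m

80.4 N·m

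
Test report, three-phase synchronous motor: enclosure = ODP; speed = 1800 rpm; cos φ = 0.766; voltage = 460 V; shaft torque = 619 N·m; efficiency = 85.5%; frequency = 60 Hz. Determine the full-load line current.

ω = 2π×1800/60 = 188.5 rad/s; P_out = τω = 619 × 188.5 = 116682 W
P_in = P_out / η = 116682 / 0.855 = 136470 W
I_L = P_in / (√3·V_L·cosφ) = 136470 / (1.732 × 460 × 0.766) = 224 A

224 A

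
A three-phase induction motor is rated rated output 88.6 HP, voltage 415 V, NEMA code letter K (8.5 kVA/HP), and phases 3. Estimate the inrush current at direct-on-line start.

1050 A

S_LR = 8.5 × 88.6 = 753.1 kVA
I_LR = S_LR/(√3·V_L) = 753100/(1.732×415) = 1050 A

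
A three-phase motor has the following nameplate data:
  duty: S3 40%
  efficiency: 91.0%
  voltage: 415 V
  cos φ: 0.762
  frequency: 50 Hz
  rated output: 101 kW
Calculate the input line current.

P_out = 101 kW = 101000 W
P_in = P_out / η = 101000 / 0.910 = 110989 W
I_L = P_in / (√3·V_L·cosφ) = 110989 / (1.732 × 415 × 0.762) = 203 A

203 A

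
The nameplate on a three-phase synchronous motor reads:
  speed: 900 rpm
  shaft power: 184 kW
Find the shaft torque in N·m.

1950 N·m

ω = 2π × 900/60 = 94.25 rad/s
τ = P/ω = 184000/94.25 = 1950 N·m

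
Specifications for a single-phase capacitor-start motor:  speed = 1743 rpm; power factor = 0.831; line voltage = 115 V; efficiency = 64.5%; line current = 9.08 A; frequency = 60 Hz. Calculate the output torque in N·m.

3.07 N·m

P_in = V·I·cosφ = 115 × 9.08 × 0.831 = 868 W
P_out = η·P_in = 0.645 × 868 = 560 W
n = 1743 rpm
ω = 2π×1743/60 = 182.5 rad/s
τ = P_out/ω = 560/182.5 = 3.07 N·m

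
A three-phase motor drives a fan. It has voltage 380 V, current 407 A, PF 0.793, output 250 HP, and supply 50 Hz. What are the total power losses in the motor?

P_in = √3·V·I·cosφ = 1.732×380×407×0.793 = 212422 W
P_out = 250×746 = 186500 W
Losses = P_in − P_out = 212422 − 186500 = 25922 W

25900 W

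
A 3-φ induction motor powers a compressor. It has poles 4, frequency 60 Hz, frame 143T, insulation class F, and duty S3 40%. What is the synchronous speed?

1800 rpm

n_s = 120f/p = 120×60/4 = 1800 rpm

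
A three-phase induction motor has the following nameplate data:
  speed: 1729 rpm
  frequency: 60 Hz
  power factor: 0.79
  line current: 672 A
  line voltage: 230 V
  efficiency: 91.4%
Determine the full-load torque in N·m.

P_in = √3·V·I·cosφ = 1.732 × 230 × 672 × 0.79 = 211481 W
P_out = η·P_in = 0.914 × 211481 = 193294 W
n = 1729 rpm
ω = 2π×1729/60 = 181.1 rad/s
τ = P_out/ω = 193294/181.1 = 1070 N·m

1070 N·m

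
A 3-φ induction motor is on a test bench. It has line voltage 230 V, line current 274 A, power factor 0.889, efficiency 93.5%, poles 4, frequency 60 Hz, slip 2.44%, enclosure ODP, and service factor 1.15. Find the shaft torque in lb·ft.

P_in = √3·V·I·cosφ = 1.732 × 230 × 274 × 0.889 = 97035 W
P_out = η·P_in = 0.935 × 97035 = 90728 W
n_s = 120×60/4 = 1800 rpm; n = 1800×(1−0.0244) = 1756 rpm
ω = 2π×1756/60 = 183.9 rad/s
τ = P_out/ω = 90728/183.9 = 493.4 N·m
In lb·ft: 493.4/1.356 = 364 lb·ft

364 lb·ft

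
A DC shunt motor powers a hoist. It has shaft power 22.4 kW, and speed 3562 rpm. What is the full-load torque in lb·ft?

ω = 2π × 3562/60 = 373 rad/s
τ = P/ω = 22400/373 = 60.05 N·m
In lb·ft: 60.05/1.356 = 44.3 lb·ft

44.3 lb·ft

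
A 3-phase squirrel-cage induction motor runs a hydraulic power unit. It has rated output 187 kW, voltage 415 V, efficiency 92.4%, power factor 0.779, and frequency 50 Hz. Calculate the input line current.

361 A

P_out = 187 kW = 187000 W
P_in = P_out / η = 187000 / 0.924 = 202381 W
I_L = P_in / (√3·V_L·cosφ) = 202381 / (1.732 × 415 × 0.779) = 361 A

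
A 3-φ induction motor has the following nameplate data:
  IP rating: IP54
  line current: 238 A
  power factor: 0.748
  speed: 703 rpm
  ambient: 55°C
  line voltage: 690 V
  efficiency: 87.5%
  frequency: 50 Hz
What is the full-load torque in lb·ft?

1870 lb·ft

P_in = √3·V·I·cosφ = 1.732 × 690 × 238 × 0.748 = 212753 W
P_out = η·P_in = 0.875 × 212753 = 186159 W
n = 703 rpm
ω = 2π×703/60 = 73.62 rad/s
τ = P_out/ω = 186159/73.62 = 2529 N·m
In lb·ft: 2529/1.356 = 1870 lb·ft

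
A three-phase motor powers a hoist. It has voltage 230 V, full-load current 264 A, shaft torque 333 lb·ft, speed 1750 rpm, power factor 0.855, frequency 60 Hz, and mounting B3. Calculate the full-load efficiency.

92.0 %

τ = 333 lb·ft × 1.356 = 451.5 N·m
ω = 2π × 1750/60 = 183.3 rad/s; P_out = τω = 451.5 × 183.3 = 82760 W
P_in = √3·V_L·I_L·cosφ = 1.732 × 230 × 264 × 0.855 = 89918 W
η = P_out / P_in = 82760 / 89918 = 0.920 = 92.0%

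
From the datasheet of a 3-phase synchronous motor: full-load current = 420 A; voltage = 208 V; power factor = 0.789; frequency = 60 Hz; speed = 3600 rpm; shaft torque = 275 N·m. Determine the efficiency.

ω = 2π × 3600/60 = 377 rad/s; P_out = τω = 275 × 377 = 103675 W
P_in = √3·V_L·I_L·cosφ = 1.732 × 208 × 420 × 0.789 = 119382 W
η = P_out / P_in = 103675 / 119382 = 0.868 = 86.8%

86.8 %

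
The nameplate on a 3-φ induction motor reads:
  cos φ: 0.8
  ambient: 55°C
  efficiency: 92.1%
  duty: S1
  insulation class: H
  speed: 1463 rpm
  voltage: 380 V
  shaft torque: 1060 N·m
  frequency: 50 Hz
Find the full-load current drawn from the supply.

335 A

ω = 2π×1463/60 = 153.2 rad/s; P_out = τω = 1060 × 153.2 = 162392 W
P_in = P_out / η = 162392 / 0.921 = 176321 W
I_L = P_in / (√3·V_L·cosφ) = 176321 / (1.732 × 380 × 0.8) = 335 A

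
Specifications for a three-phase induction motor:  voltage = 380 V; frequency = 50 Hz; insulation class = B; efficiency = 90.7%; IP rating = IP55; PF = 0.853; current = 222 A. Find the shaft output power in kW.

113 kW

P_in = √3·V·I·cosφ = 1.732 × 380 × 222 × 0.853 = 124633 W
P_out = η·P_in = 0.907 × 124633 = 113042 W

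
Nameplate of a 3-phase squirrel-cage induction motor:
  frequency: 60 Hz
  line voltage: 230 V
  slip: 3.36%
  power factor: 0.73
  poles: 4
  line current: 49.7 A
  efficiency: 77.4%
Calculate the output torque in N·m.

P_in = √3·V·I·cosφ = 1.732 × 230 × 49.7 × 0.73 = 14453 W
P_out = η·P_in = 0.774 × 14453 = 11187 W
n_s = 120×60/4 = 1800 rpm; n = 1800×(1−0.0336) = 1740 rpm
ω = 2π×1740/60 = 182.2 rad/s
τ = P_out/ω = 11187/182.2 = 61.4 N·m

61.4 N·m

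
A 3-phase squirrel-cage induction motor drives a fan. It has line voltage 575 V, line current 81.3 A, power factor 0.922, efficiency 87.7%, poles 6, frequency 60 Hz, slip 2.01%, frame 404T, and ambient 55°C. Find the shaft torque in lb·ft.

392 lb·ft

P_in = √3·V·I·cosφ = 1.732 × 575 × 81.3 × 0.922 = 74651 W
P_out = η·P_in = 0.877 × 74651 = 65469 W
n_s = 120×60/6 = 1200 rpm; n = 1200×(1−0.0201) = 1176 rpm
ω = 2π×1176/60 = 123.2 rad/s
τ = P_out/ω = 65469/123.2 = 531.4 N·m
In lb·ft: 531.4/1.356 = 392 lb·ft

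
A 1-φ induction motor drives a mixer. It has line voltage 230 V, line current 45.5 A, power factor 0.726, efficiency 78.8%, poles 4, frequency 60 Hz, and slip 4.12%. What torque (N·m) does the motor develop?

P_in = V·I·cosφ = 230 × 45.5 × 0.726 = 7598 W
P_out = η·P_in = 0.788 × 7598 = 5987 W
n_s = 120×60/4 = 1800 rpm; n = 1800×(1−0.0412) = 1726 rpm
ω = 2π×1726/60 = 180.7 rad/s
τ = P_out/ω = 5987/180.7 = 33.1 N·m

33.1 N·m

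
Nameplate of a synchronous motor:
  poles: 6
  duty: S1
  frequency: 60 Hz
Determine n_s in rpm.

1200 rpm

n_s = 120f/p = 120×60/6 = 1200 rpm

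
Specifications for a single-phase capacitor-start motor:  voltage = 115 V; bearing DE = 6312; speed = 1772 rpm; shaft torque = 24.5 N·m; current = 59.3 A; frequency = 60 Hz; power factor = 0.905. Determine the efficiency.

73.7 %

ω = 2π × 1772/60 = 185.6 rad/s; P_out = τω = 24.5 × 185.6 = 4547 W
P_in = V·I·cosφ = 115 × 59.3 × 0.905 = 6172 W
η = P_out / P_in = 4547 / 6172 = 0.737 = 73.7%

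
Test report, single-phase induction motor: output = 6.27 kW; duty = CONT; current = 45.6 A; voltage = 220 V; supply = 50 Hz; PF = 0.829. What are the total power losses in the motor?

P_in = V·I·cosφ = 220×45.6×0.829 = 8317 W
P_out = 6270 W
Losses = P_in − P_out = 8317 − 6270 = 2047 W

2.05 kW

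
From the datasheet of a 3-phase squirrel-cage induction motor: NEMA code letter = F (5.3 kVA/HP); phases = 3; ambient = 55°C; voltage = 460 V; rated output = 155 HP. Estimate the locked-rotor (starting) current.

S_LR = 5.3 × 155 = 821.5 kVA
I_LR = S_LR/(√3·V_L) = 821500/(1.732×460) = 1030 A

1030 A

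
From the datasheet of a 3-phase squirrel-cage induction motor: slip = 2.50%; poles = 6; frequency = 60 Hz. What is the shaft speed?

n_s = 120f/p = 120×60/6 = 1200 rpm
n = n_s(1 − s) = 1200 × (1 − 0.025) = 1170 rpm

1170 rpm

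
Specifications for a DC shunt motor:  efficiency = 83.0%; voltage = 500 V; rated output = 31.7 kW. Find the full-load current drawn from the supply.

P_out = 31.7 kW = 31700 W
P_in = P_out / η = 31700 / 0.830 = 38193 W
I = P_in / V = 38193 / 500 = 76.4 A

76.4 A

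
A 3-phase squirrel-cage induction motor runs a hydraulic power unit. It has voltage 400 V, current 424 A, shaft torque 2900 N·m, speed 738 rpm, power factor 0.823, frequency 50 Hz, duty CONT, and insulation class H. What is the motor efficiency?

92.7 %

ω = 2π × 738/60 = 77.28 rad/s; P_out = τω = 2900 × 77.28 = 224112 W
P_in = √3·V_L·I_L·cosφ = 1.732 × 400 × 424 × 0.823 = 241754 W
η = P_out / P_in = 224112 / 241754 = 0.927 = 92.7%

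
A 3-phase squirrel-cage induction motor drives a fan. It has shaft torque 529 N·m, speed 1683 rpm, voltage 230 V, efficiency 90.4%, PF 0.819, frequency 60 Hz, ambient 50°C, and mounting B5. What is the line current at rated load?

ω = 2π×1683/60 = 176.2 rad/s; P_out = τω = 529 × 176.2 = 93210 W
P_in = P_out / η = 93210 / 0.904 = 103108 W
I_L = P_in / (√3·V_L·cosφ) = 103108 / (1.732 × 230 × 0.819) = 316 A

316 A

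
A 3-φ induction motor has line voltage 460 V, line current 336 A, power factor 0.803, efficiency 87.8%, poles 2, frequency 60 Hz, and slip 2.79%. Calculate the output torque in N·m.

515 N·m

P_in = √3·V·I·cosφ = 1.732 × 460 × 336 × 0.803 = 214961 W
P_out = η·P_in = 0.878 × 214961 = 188736 W
n_s = 120×60/2 = 3600 rpm; n = 3600×(1−0.0279) = 3500 rpm
ω = 2π×3500/60 = 366.5 rad/s
τ = P_out/ω = 188736/366.5 = 515 N·m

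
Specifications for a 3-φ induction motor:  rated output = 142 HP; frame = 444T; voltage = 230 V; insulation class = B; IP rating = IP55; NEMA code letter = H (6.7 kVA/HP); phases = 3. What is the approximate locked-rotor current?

2390 A

S_LR = 6.7 × 142 = 951.4 kVA
I_LR = S_LR/(√3·V_L) = 951400/(1.732×230) = 2390 A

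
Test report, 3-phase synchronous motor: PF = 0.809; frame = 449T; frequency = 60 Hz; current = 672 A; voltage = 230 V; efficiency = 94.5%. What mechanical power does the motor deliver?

205 kW

P_in = √3·V·I·cosφ = 1.732 × 230 × 672 × 0.809 = 216568 W
P_out = η·P_in = 0.945 × 216568 = 204657 W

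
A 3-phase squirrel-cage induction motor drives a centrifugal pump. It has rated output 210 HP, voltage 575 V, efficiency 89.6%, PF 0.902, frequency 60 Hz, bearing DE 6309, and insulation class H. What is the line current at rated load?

P_out = 210 × 746 = 156660 W
P_in = P_out / η = 156660 / 0.896 = 174844 W
I_L = P_in / (√3·V_L·cosφ) = 174844 / (1.732 × 575 × 0.902) = 195 A

195 A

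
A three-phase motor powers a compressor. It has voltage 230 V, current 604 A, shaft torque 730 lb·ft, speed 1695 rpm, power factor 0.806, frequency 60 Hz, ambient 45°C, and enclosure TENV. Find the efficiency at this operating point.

90.6 %

τ = 730 lb·ft × 1.356 = 989.9 N·m
ω = 2π × 1695/60 = 177.5 rad/s; P_out = τω = 989.9 × 177.5 = 175707 W
P_in = √3·V_L·I_L·cosφ = 1.732 × 230 × 604 × 0.806 = 193931 W
η = P_out / P_in = 175707 / 193931 = 0.906 = 90.6%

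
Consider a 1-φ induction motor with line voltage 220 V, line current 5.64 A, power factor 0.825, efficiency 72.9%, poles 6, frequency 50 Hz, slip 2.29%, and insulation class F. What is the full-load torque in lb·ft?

5.38 lb·ft

P_in = V·I·cosφ = 220 × 5.64 × 0.825 = 1024 W
P_out = η·P_in = 0.729 × 1024 = 746 W
n_s = 120×50/6 = 1000 rpm; n = 1000×(1−0.0229) = 977 rpm
ω = 2π×977/60 = 102.3 rad/s
τ = P_out/ω = 746/102.3 = 7.292 N·m
In lb·ft: 7.292/1.356 = 5.38 lb·ft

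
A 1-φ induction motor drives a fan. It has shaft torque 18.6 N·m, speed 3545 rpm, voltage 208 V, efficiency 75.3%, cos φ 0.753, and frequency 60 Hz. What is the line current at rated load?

ω = 2π×3545/60 = 371.2 rad/s; P_out = τω = 18.6 × 371.2 = 6904 W
P_in = P_out / η = 6904 / 0.753 = 9169 W
I = P_in / (V·cosφ) = 9169 / (208 × 0.753) = 58.5 A

58.5 A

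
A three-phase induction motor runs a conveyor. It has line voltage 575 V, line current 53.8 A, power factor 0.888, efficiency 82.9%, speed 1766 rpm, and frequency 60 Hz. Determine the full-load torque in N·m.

213 N·m

P_in = √3·V·I·cosφ = 1.732 × 575 × 53.8 × 0.888 = 47579 W
P_out = η·P_in = 0.829 × 47579 = 39443 W
n = 1766 rpm
ω = 2π×1766/60 = 184.9 rad/s
τ = P_out/ω = 39443/184.9 = 213 N·m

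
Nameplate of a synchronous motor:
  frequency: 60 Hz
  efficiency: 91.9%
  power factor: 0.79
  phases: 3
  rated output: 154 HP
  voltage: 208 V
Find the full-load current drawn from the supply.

439 A

P_out = 154 × 746 = 114884 W
P_in = P_out / η = 114884 / 0.919 = 125010 W
I_L = P_in / (√3·V_L·cosφ) = 125010 / (1.732 × 208 × 0.79) = 439 A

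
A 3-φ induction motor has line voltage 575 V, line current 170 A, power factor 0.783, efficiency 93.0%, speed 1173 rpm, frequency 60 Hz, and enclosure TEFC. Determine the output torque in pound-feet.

P_in = √3·V·I·cosφ = 1.732 × 575 × 170 × 0.783 = 132564 W
P_out = η·P_in = 0.93 × 132564 = 123285 W
n = 1173 rpm
ω = 2π×1173/60 = 122.8 rad/s
τ = P_out/ω = 123285/122.8 = 1004 N·m
In lb·ft: 1004/1.356 = 740 lb·ft

740 lb·ft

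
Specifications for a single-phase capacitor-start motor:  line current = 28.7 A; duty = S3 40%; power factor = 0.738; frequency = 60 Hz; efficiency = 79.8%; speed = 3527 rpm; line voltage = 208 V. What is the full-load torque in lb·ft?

P_in = V·I·cosφ = 208 × 28.7 × 0.738 = 4406 W
P_out = η·P_in = 0.798 × 4406 = 3516 W
n = 3527 rpm
ω = 2π×3527/60 = 369.3 rad/s
τ = P_out/ω = 3516/369.3 = 9.521 N·m
In lb·ft: 9.521/1.356 = 7.02 lb·ft

7.02 lb·ft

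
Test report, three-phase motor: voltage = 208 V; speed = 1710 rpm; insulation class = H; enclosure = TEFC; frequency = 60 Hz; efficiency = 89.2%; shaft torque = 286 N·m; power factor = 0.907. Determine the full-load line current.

176 A

ω = 2π×1710/60 = 179.1 rad/s; P_out = τω = 286 × 179.1 = 51223 W
P_in = P_out / η = 51223 / 0.892 = 57425 W
I_L = P_in / (√3·V_L·cosφ) = 57425 / (1.732 × 208 × 0.907) = 176 A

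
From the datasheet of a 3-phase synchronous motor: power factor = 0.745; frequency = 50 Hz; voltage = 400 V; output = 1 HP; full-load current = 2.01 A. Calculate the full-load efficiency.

71.9 %

P_out = 1 × 746 = 746 W
P_in = √3·V_L·I_L·cosφ = 1.732 × 400 × 2.01 × 0.745 = 1037 W
η = P_out / P_in = 746 / 1037 = 0.719 = 71.9%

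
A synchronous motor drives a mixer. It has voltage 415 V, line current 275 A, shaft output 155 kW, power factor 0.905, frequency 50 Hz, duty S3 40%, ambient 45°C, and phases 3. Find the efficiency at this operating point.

P_out = 155 kW = 155000 W
P_in = √3·V_L·I_L·cosφ = 1.732 × 415 × 275 × 0.905 = 178886 W
η = P_out / P_in = 155000 / 178886 = 0.866 = 86.6%

86.6 %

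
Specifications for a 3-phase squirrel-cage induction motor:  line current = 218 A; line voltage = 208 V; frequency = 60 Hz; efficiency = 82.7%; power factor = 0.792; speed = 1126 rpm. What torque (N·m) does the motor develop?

P_in = √3·V·I·cosφ = 1.732 × 208 × 218 × 0.792 = 62200 W
P_out = η·P_in = 0.827 × 62200 = 51439 W
n = 1126 rpm
ω = 2π×1126/60 = 117.9 rad/s
τ = P_out/ω = 51439/117.9 = 436 N·m

436 N·m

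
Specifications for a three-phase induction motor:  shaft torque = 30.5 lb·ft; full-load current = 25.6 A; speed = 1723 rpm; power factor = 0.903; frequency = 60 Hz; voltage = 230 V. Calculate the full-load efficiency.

τ = 30.5 lb·ft × 1.356 = 41.36 N·m
ω = 2π × 1723/60 = 180.4 rad/s; P_out = τω = 41.36 × 180.4 = 7461 W
P_in = √3·V_L·I_L·cosφ = 1.732 × 230 × 25.6 × 0.903 = 9209 W
η = P_out / P_in = 7461 / 9209 = 0.810 = 81.0%

81.0 %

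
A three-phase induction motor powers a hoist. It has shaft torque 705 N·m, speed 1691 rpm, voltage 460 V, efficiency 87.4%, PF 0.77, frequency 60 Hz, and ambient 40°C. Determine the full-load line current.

233 A

ω = 2π×1691/60 = 177.1 rad/s; P_out = τω = 705 × 177.1 = 124856 W
P_in = P_out / η = 124856 / 0.874 = 142856 W
I_L = P_in / (√3·V_L·cosφ) = 142856 / (1.732 × 460 × 0.77) = 233 A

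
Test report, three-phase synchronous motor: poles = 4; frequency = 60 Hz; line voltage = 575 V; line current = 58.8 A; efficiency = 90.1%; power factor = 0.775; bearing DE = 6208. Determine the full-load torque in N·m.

217 N·m

P_in = √3·V·I·cosφ = 1.732 × 575 × 58.8 × 0.775 = 45383 W
P_out = η·P_in = 0.901 × 45383 = 40890 W
n = n_s = 120×60/4 = 1800 rpm (synchronous)
ω = 2π×1800/60 = 188.5 rad/s
τ = P_out/ω = 40890/188.5 = 217 N·m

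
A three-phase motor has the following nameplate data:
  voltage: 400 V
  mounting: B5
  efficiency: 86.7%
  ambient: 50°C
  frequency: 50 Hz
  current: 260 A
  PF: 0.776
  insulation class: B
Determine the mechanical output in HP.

162 HP

P_in = √3·V·I·cosφ = 1.732 × 400 × 260 × 0.776 = 139779 W
P_out = η·P_in = 0.867 × 139779 = 121188 W
= 121188/746 = 162 HP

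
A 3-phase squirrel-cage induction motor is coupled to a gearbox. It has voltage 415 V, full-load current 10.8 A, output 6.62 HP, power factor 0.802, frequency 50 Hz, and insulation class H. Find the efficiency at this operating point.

P_out = 6.62 × 746 = 4939 W
P_in = √3·V_L·I_L·cosφ = 1.732 × 415 × 10.8 × 0.802 = 6226 W
η = P_out / P_in = 4939 / 6226 = 0.793 = 79.3%

79.3 %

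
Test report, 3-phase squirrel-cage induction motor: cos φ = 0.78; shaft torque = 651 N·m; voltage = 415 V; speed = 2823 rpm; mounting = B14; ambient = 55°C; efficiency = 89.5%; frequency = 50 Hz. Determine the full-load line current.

384 A

ω = 2π×2823/60 = 295.6 rad/s; P_out = τω = 651 × 295.6 = 192436 W
P_in = P_out / η = 192436 / 0.895 = 215012 W
I_L = P_in / (√3·V_L·cosφ) = 215012 / (1.732 × 415 × 0.78) = 384 A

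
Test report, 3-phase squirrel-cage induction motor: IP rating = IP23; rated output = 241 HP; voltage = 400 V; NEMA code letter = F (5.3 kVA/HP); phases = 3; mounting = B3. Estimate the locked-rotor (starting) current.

S_LR = 5.3 × 241 = 1277.3 kVA
I_LR = S_LR/(√3·V_L) = 1277300/(1.732×400) = 1840 A

1840 A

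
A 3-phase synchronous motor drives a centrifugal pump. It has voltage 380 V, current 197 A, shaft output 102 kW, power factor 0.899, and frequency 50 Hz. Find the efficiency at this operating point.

P_out = 102 kW = 102000 W
P_in = √3·V_L·I_L·cosφ = 1.732 × 380 × 197 × 0.899 = 116562 W
η = P_out / P_in = 102000 / 116562 = 0.875 = 87.5%

87.5 %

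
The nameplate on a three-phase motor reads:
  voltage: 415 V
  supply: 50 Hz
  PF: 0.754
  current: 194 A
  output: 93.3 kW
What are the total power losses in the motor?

11.8 kW

P_in = √3·V·I·cosφ = 1.732×415×194×0.754 = 105140 W
P_out = 93300 W
Losses = P_in − P_out = 105140 − 93300 = 11840 W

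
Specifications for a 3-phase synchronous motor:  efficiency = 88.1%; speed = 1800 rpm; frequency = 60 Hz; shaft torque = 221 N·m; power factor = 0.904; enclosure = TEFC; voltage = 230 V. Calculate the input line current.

ω = 2π×1800/60 = 188.5 rad/s; P_out = τω = 221 × 188.5 = 41659 W
P_in = P_out / η = 41659 / 0.881 = 47286 W
I_L = P_in / (√3·V_L·cosφ) = 47286 / (1.732 × 230 × 0.904) = 131 A

131 A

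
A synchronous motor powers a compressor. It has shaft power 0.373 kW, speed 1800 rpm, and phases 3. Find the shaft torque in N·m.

ω = 2π × 1800/60 = 188.5 rad/s
τ = P/ω = 373/188.5 = 1.98 N·m

1.98 N·m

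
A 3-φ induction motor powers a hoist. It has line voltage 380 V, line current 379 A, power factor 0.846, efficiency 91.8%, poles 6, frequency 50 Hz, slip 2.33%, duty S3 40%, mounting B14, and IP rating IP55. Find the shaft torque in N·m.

1890 N·m

P_in = √3·V·I·cosφ = 1.732 × 380 × 379 × 0.846 = 211028 W
P_out = η·P_in = 0.918 × 211028 = 193724 W
n_s = 120×50/6 = 1000 rpm; n = 1000×(1−0.0233) = 977 rpm
ω = 2π×977/60 = 102.3 rad/s
τ = P_out/ω = 193724/102.3 = 1890 N·m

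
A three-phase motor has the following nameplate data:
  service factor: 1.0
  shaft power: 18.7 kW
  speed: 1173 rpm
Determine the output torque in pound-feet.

ω = 2π × 1173/60 = 122.8 rad/s
τ = P/ω = 18700/122.8 = 152.3 N·m
In lb·ft: 152.3/1.356 = 112 lb·ft

112 lb·ft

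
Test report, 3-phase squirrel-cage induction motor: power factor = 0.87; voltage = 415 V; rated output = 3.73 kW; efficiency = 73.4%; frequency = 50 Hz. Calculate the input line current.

P_out = 3.73 kW = 3730 W
P_in = P_out / η = 3730 / 0.734 = 5082 W
I_L = P_in / (√3·V_L·cosφ) = 5082 / (1.732 × 415 × 0.87) = 8.13 A

8.13 A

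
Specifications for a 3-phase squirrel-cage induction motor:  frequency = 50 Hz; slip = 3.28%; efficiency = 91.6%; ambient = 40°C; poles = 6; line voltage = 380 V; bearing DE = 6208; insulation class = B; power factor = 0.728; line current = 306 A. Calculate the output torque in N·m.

1330 N·m

P_in = √3·V·I·cosφ = 1.732 × 380 × 306 × 0.728 = 146617 W
P_out = η·P_in = 0.916 × 146617 = 134301 W
n_s = 120×50/6 = 1000 rpm; n = 1000×(1−0.0328) = 967 rpm
ω = 2π×967/60 = 101.3 rad/s
τ = P_out/ω = 134301/101.3 = 1330 N·m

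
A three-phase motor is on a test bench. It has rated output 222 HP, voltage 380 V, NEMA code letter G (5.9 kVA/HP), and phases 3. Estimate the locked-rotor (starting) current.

1990 A

S_LR = 5.9 × 222 = 1309.8 kVA
I_LR = S_LR/(√3·V_L) = 1309800/(1.732×380) = 1990 A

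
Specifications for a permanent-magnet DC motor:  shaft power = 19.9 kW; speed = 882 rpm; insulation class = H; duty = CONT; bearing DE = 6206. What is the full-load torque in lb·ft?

159 lb·ft

ω = 2π × 882/60 = 92.36 rad/s
τ = P/ω = 19900/92.36 = 215.5 N·m
In lb·ft: 215.5/1.356 = 159 lb·ft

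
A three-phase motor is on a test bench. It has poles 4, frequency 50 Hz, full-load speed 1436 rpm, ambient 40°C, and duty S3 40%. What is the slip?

4.3 %

n_s = 120f/p = 120×50/4 = 1500 rpm
s = (n_s − n)/n_s = (1500 − 1436)/1500 = 0.0427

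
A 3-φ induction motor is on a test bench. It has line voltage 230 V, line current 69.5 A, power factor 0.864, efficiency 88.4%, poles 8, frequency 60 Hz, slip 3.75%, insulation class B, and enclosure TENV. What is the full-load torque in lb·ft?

P_in = √3·V·I·cosφ = 1.732 × 230 × 69.5 × 0.864 = 23921 W
P_out = η·P_in = 0.884 × 23921 = 21146 W
n_s = 120×60/8 = 900 rpm; n = 900×(1−0.0375) = 866 rpm
ω = 2π×866/60 = 90.69 rad/s
τ = P_out/ω = 21146/90.69 = 233.2 N·m
In lb·ft: 233.2/1.356 = 172 lb·ft

172 lb·ft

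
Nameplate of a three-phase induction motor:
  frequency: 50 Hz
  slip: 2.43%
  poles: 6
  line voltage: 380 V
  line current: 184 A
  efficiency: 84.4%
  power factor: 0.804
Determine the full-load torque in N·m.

804 N·m

P_in = √3·V·I·cosφ = 1.732 × 380 × 184 × 0.804 = 97366 W
P_out = η·P_in = 0.844 × 97366 = 82177 W
n_s = 120×50/6 = 1000 rpm; n = 1000×(1−0.0243) = 976 rpm
ω = 2π×976/60 = 102.2 rad/s
τ = P_out/ω = 82177/102.2 = 804 N·m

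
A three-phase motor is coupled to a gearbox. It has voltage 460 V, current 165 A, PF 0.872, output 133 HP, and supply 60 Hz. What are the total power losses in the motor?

P_in = √3·V·I·cosφ = 1.732×460×165×0.872 = 114632 W
P_out = 133×746 = 99218 W
Losses = P_in − P_out = 114632 − 99218 = 15414 W

15.4 kW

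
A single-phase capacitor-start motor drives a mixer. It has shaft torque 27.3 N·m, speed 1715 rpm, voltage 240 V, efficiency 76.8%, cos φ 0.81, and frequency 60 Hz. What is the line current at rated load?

32.8 A

ω = 2π×1715/60 = 179.6 rad/s; P_out = τω = 27.3 × 179.6 = 4903 W
P_in = P_out / η = 4903 / 0.768 = 6384 W
I = P_in / (V·cosφ) = 6384 / (240 × 0.81) = 32.8 A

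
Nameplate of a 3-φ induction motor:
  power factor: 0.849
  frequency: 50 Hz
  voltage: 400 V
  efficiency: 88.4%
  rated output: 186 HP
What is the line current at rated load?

P_out = 186 × 746 = 138756 W
P_in = P_out / η = 138756 / 0.884 = 156964 W
I_L = P_in / (√3·V_L·cosφ) = 156964 / (1.732 × 400 × 0.849) = 267 A

267 A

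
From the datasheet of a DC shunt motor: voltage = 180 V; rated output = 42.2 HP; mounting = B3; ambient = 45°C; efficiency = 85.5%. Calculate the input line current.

P_out = 42.2 × 746 = 31481 W
P_in = P_out / η = 31481 / 0.855 = 36820 W
I = P_in / V = 36820 / 180 = 205 A

205 A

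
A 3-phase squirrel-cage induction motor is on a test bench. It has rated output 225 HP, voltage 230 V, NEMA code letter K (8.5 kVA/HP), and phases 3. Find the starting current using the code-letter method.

S_LR = 8.5 × 225 = 1912.5 kVA
I_LR = S_LR/(√3·V_L) = 1912500/(1.732×230) = 4800 A

4800 A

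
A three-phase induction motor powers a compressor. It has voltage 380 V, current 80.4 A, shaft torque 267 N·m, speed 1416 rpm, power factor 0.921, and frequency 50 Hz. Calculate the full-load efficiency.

ω = 2π × 1416/60 = 148.3 rad/s; P_out = τω = 267 × 148.3 = 39596 W
P_in = √3·V_L·I_L·cosφ = 1.732 × 380 × 80.4 × 0.921 = 48736 W
η = P_out / P_in = 39596 / 48736 = 0.812 = 81.2%

81.2 %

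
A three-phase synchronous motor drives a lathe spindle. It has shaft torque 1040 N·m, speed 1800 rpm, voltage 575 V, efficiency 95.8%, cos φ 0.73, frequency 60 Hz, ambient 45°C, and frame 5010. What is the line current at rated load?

281 A

ω = 2π×1800/60 = 188.5 rad/s; P_out = τω = 1040 × 188.5 = 196040 W
P_in = P_out / η = 196040 / 0.958 = 204635 W
I_L = P_in / (√3·V_L·cosφ) = 204635 / (1.732 × 575 × 0.73) = 281 A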